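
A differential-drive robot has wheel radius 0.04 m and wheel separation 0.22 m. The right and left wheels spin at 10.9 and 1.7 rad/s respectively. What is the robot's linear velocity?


vR = r*wR = 0.04*10.9 = 0.436 m/s
vL = r*wL = 0.04*1.7 = 0.068 m/s
v = (vR+vL)/2 = 0.252 m/s
omega = (vR-vL)/L = 1.6727 rad/s
linear velocity = 0.252 m/s


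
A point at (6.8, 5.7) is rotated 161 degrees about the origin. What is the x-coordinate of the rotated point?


x' = x*cos(theta) - y*sin(theta)
cos(161 deg) = -0.9455, sin(161 deg) = 0.3256
x' = 6.8 * -0.9455 - 5.7 * 0.3256
= -6.4295 - 1.8557
= -8.2853


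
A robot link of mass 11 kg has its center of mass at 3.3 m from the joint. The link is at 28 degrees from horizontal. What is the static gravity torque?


tau = m*g*L*cos(angle)
= 11 * 9.81 * 3.3 * cos(28 deg)
= 11 * 9.81 * 3.3 * 0.8829
= 314.4203 Nm


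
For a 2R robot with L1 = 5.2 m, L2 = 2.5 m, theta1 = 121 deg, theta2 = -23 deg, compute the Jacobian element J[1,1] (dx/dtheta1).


J[1,1] = -L1*sin(t1) - L2*sin(t1+t2)
= -5.2*sin(121) - 2.5*sin(98)
= -6.9329


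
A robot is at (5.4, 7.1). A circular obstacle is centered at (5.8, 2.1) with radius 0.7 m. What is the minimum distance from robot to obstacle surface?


center_dist = sqrt((5.4-5.8)^2 + (7.1-2.1)^2)
= sqrt(0.16 + 25.0)
= 5.016
min_dist = center_dist - radius = 5.016 - 0.7 = 4.316 m


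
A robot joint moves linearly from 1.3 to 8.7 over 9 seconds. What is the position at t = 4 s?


s = t/T = 4/9 = 0.4444
p(t) = p0 + (pf-p0)*s
= 1.3 + (8.7 - 1.3) * 0.4444
= 4.5889


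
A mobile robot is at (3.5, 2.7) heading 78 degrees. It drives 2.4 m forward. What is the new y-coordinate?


y_new = y0 + d*sin(theta)
= 2.7 + 2.4*sin(78)
= 2.7 + 2.3476
= 5.0476


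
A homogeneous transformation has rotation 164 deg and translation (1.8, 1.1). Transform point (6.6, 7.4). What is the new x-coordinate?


x' = cos(theta)*px - sin(theta)*py + tx
= -0.9613*6.6 - 0.2756*7.4 + 1.8
= -6.584


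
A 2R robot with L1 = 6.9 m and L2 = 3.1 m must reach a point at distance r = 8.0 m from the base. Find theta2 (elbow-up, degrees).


cos(theta2) = (r^2 - L1^2 - L2^2) / (2*L1*L2)
cos(theta2) = (64.0 - 47.61 - 9.61) / 42.78
cos(theta2) = 0.158485
theta2 = 80.881 degrees


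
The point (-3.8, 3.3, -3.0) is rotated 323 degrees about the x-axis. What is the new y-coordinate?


Rotation about x-axis: y' = y*cos(theta) - z*sin(theta)
= 3.3 * 0.7986 - -3.0 * -0.6018
= 0.8301


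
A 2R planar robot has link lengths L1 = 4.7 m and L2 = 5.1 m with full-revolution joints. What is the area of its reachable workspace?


r_max = L1 + L2 = 9.8 m
r_min = |L1 - L2| = 0.4 m
Area = pi*(r_max^2 - r_min^2)
= pi*(96.04 - 0.16)
= pi * 95.88
= 301.2159 m^2


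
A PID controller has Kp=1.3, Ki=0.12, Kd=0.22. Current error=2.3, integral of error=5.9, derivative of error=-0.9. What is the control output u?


u = Kp*e + Ki*int(e) + Kd*de/dt
= 1.3*2.3 + 0.12*5.9 + 0.22*(-0.9)
= 2.99 + 0.708 + -0.198
= 3.5


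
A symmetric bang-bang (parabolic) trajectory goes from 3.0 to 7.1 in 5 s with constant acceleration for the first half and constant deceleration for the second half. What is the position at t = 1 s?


Symmetric rest-to-rest: each phase covers (pf-p0)/2 in time T/2. 0.5*a*(T/2)^2 = (pf-p0)/2 => a = 4*(pf-p0)/T^2
a = 4*(7.1-3.0)/5^2 = 0.656
t = 1 is in the acceleration phase (t <= T/2).
p = p0 + 0.5*a*t^2 = 3.0 + 0.5*0.656*1^2
= 3.328


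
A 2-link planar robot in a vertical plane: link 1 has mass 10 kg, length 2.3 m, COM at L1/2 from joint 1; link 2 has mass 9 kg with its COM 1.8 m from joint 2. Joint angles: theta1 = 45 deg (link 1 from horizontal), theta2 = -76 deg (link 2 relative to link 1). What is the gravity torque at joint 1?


Horizontal distance from joint 1 to link-1 COM:
  x_c1 = (L1/2)*cos(t1) = 1.15 * 0.7071 = 0.8132 m
Horizontal distance from joint 1 to link-2 COM:
  x_c2 = L1*cos(t1) + Lc2*cos(t1+t2)
       = 2.3*0.7071 + 1.8*0.8572 = 3.1692 m
tau1 = m1*g*x_c1 + m2*g*x_c2
     = 10*9.81*0.8132 + 9*9.81*3.1692
     = 79.7723 + 279.8128
     = 359.585 Nm


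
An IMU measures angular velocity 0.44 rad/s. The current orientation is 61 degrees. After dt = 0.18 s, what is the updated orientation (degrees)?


delta_theta = w * dt = 0.44 * 0.18 = 0.0792 rad
= 4.5378 deg
theta_new = 61 + 4.5378 = 65.5378 deg


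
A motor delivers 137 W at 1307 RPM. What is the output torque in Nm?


omega = 1307 * 2*pi/60 = 136.8687 rad/s
tau = P / omega = 137 / 136.8687
= 1.001 Nm


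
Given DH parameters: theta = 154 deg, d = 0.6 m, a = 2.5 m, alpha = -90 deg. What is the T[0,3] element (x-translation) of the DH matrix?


T[0,3] = a * cos(theta)
= 2.5 * cos(154 deg)
= 2.5 * -0.8988
= -2.247


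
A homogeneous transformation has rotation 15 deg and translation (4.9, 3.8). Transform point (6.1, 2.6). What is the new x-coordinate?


x' = cos(theta)*px - sin(theta)*py + tx
= 0.9659*6.1 - 0.2588*2.6 + 4.9
= 10.1192


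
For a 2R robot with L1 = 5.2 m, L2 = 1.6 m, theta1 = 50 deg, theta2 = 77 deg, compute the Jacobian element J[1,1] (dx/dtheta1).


J[1,1] = -L1*sin(t1) - L2*sin(t1+t2)
= -5.2*sin(50) - 1.6*sin(127)
= -5.2612


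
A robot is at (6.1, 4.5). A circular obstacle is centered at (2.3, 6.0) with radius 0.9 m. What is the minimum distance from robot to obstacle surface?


center_dist = sqrt((6.1-2.3)^2 + (4.5-6.0)^2)
= sqrt(14.44 + 2.25)
= 4.0853
min_dist = center_dist - radius = 4.0853 - 0.9 = 3.1853 m


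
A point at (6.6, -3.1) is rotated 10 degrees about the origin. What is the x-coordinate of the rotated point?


x' = x*cos(theta) - y*sin(theta)
cos(10 deg) = 0.9848, sin(10 deg) = 0.1736
x' = 6.6 * 0.9848 - -3.1 * 0.1736
= 6.4997 - -0.5383
= 7.038


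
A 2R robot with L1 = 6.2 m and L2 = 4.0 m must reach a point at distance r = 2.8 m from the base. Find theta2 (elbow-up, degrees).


cos(theta2) = (r^2 - L1^2 - L2^2) / (2*L1*L2)
cos(theta2) = (7.84 - 38.44 - 16.0) / 49.6
cos(theta2) = -0.939516
theta2 = 159.9705 degrees


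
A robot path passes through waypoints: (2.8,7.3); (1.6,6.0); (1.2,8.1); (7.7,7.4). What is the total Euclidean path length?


Segment lengths:
  seg1 = sqrt((-1.2)^2 + (-1.3)^2) = 1.7692
  seg2 = sqrt((-0.4)^2 + (2.1)^2) = 2.1378
  seg3 = sqrt((6.5)^2 + (-0.7)^2) = 6.5376
Total = 10.4445


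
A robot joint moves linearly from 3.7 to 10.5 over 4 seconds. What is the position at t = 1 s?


s = t/T = 1/4 = 0.25
p(t) = p0 + (pf-p0)*s
= 3.7 + (10.5 - 3.7) * 0.25
= 5.4


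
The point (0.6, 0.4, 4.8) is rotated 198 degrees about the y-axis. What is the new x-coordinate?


Rotation about y-axis: x' = x*cos(theta) + z*sin(theta)
= 0.6 * -0.9511 + 4.8 * -0.309
= -2.0539


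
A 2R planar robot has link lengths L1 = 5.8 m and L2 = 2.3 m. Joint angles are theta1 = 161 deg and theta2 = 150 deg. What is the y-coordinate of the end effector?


Convert angles to radians: theta1 = 2.81, theta2 = 2.618
y = L1*sin(theta1) + L2*sin(theta1+theta2)
y = 1.8883 + -1.7358
y = 0.1525


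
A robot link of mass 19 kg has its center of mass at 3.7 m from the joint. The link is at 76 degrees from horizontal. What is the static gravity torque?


tau = m*g*L*cos(angle)
= 19 * 9.81 * 3.7 * cos(76 deg)
= 19 * 9.81 * 3.7 * 0.2419
= 166.8397 Nm


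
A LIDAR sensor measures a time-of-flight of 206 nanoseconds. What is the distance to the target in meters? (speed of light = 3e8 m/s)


tof = 206 ns = 2.06e-07 s
dist = c * tof / 2
= 3e8 * 2.06e-07 / 2
= 30.9 m


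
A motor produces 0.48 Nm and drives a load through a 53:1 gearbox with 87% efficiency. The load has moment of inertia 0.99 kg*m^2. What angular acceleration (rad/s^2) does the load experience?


tau_out = tau_motor * N * eta
= 0.48 * 53 * 0.87 = 22.1328 Nm
alpha = tau_out / I = 22.1328 / 0.99
= 22.3564 rad/s^2


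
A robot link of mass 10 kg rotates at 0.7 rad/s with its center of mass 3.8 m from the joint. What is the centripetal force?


F = m * omega^2 * r
= 10 * 0.7^2 * 3.8
= 10 * 0.49 * 3.8
= 18.62 N


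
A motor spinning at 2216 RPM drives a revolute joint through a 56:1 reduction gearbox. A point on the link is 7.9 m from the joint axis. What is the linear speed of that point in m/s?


omega_motor = 2216 * 2*pi/60 = 232.059 rad/s
omega_joint = omega_motor / 56 = 4.1439 rad/s
v = omega_joint * r = 4.1439 * 7.9
= 32.7369 m/s


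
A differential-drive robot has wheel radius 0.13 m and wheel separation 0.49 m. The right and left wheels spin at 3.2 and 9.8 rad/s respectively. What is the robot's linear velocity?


vR = r*wR = 0.13*3.2 = 0.416 m/s
vL = r*wL = 0.13*9.8 = 1.274 m/s
v = (vR+vL)/2 = 0.845 m/s
omega = (vR-vL)/L = -1.751 rad/s
linear velocity = 0.845 m/s


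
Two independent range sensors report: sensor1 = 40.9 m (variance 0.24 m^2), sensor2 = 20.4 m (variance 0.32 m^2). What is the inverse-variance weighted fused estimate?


w1 = (1/var1) / (1/var1 + 1/var2)
   = 4.1667 / (4.1667 + 3.125) = 0.5714
w2 = 1 - w1 = 0.4286
fused = w1*s1 + w2*s2 = 23.3714 + 8.7429
= 32.1143 m


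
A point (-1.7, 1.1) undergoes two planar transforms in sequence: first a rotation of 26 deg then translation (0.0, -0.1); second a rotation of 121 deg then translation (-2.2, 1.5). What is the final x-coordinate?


After transform 1:
x1 = cos(26)*-1.7 - sin(26)*1.1 + 0.0 = -2.0102
y1 = sin(26)*-1.7 + cos(26)*1.1 + -0.1 = 0.1434
After transform 2:
x2 = cos(121)*-2.0102 - sin(121)*0.1434 + -2.2
= -1.2876


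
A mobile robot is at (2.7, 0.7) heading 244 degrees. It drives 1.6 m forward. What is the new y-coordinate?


y_new = y0 + d*sin(theta)
= 0.7 + 1.6*sin(244)
= 0.7 + -1.4381
= -0.7381


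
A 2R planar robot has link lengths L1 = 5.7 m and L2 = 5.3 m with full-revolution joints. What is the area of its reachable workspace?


r_max = L1 + L2 = 11.0 m
r_min = |L1 - L2| = 0.4 m
Area = pi*(r_max^2 - r_min^2)
= pi*(121.0 - 0.16)
= pi * 120.84
= 379.6301 m^2


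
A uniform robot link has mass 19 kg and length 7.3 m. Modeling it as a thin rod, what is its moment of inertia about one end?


I = (1/3) * m * L^2
= (1/3) * 19 * 7.3^2
= 0.333333 * 19 * 53.29
= 337.5033 kg*m^2


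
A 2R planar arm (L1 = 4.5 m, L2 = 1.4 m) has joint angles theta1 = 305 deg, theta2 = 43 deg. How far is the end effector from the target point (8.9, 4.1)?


End effector via forward kinematics:
x = L1*cos(t1) + L2*cos(t1+t2) = 3.9505
y = L1*sin(t1) + L2*sin(t1+t2) = -3.9773
Distance to target:
d = sqrt((8.9 - 3.9505)^2 + (4.1 - -3.9773)^2)
= sqrt(24.4975 + 65.2421)
= 9.4731 m


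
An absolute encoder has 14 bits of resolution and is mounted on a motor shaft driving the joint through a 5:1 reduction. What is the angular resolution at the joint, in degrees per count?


counts = 2^14 = 16384
effective counts at joint = 16384 * 5 = 81920
resolution = 360 / 81920
= 0.0044 deg/count


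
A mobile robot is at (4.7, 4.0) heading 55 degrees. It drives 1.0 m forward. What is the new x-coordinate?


x_new = x0 + d*cos(theta)
= 4.7 + 1.0*cos(55)
= 4.7 + 0.5736
= 5.2736


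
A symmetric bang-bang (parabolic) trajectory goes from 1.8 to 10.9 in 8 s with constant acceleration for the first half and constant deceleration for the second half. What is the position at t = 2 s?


Symmetric rest-to-rest: each phase covers (pf-p0)/2 in time T/2. 0.5*a*(T/2)^2 = (pf-p0)/2 => a = 4*(pf-p0)/T^2
a = 4*(10.9-1.8)/8^2 = 0.5687
t = 2 is in the acceleration phase (t <= T/2).
p = p0 + 0.5*a*t^2 = 1.8 + 0.5*0.5687*2^2
= 2.9375


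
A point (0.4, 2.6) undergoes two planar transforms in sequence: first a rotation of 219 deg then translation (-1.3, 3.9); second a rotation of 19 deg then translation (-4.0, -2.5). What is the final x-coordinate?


After transform 1:
x1 = cos(219)*0.4 - sin(219)*2.6 + -1.3 = 0.0254
y1 = sin(219)*0.4 + cos(219)*2.6 + 3.9 = 1.6277
After transform 2:
x2 = cos(19)*0.0254 - sin(19)*1.6277 + -4.0
= -4.5059


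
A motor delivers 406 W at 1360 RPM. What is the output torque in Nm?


omega = 1360 * 2*pi/60 = 142.4189 rad/s
tau = P / omega = 406 / 142.4189
= 2.8507 Nm


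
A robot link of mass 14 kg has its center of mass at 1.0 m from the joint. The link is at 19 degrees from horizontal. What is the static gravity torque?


tau = m*g*L*cos(angle)
= 14 * 9.81 * 1.0 * cos(19 deg)
= 14 * 9.81 * 1.0 * 0.9455
= 129.8575 Nm


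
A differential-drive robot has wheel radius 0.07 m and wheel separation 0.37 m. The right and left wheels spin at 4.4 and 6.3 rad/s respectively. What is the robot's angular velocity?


vR = r*wR = 0.07*4.4 = 0.308 m/s
vL = r*wL = 0.07*6.3 = 0.441 m/s
v = (vR+vL)/2 = 0.3745 m/s
omega = (vR-vL)/L = -0.3595 rad/s
angular velocity = -0.3595 rad/s


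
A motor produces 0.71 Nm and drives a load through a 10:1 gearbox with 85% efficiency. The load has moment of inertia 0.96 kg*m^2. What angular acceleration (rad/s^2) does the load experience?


tau_out = tau_motor * N * eta
= 0.71 * 10 * 0.85 = 6.035 Nm
alpha = tau_out / I = 6.035 / 0.96
= 6.2865 rad/s^2


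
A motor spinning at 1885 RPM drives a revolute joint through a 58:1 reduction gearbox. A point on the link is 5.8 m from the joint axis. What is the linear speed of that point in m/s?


omega_motor = 1885 * 2*pi/60 = 197.3967 rad/s
omega_joint = omega_motor / 58 = 3.4034 rad/s
v = omega_joint * r = 3.4034 * 5.8
= 19.7397 m/s


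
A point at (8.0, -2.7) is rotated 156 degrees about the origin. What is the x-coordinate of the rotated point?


x' = x*cos(theta) - y*sin(theta)
cos(156 deg) = -0.9135, sin(156 deg) = 0.4067
x' = 8.0 * -0.9135 - -2.7 * 0.4067
= -7.3084 - -1.0982
= -6.2102


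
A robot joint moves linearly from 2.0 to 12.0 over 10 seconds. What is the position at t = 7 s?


s = t/T = 7/10 = 0.7
p(t) = p0 + (pf-p0)*s
= 2.0 + (12.0 - 2.0) * 0.7
= 9.0


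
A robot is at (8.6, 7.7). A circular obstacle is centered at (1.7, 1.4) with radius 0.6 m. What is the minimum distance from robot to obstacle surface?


center_dist = sqrt((8.6-1.7)^2 + (7.7-1.4)^2)
= sqrt(47.61 + 39.69)
= 9.3434
min_dist = center_dist - radius = 9.3434 - 0.6 = 8.7434 m


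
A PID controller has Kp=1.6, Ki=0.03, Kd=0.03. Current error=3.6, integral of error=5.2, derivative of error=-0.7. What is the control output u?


u = Kp*e + Ki*int(e) + Kd*de/dt
= 1.6*3.6 + 0.03*5.2 + 0.03*(-0.7)
= 5.76 + 0.156 + -0.021
= 5.895


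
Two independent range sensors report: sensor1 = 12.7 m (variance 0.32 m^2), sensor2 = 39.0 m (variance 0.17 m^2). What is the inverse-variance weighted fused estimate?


w1 = (1/var1) / (1/var1 + 1/var2)
   = 3.125 / (3.125 + 5.8824) = 0.3469
w2 = 1 - w1 = 0.6531
fused = w1*s1 + w2*s2 = 4.4061 + 25.4694
= 29.8755 m


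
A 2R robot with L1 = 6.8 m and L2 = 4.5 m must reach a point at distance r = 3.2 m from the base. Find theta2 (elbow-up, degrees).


cos(theta2) = (r^2 - L1^2 - L2^2) / (2*L1*L2)
cos(theta2) = (10.24 - 46.24 - 20.25) / 61.2
cos(theta2) = -0.919118
theta2 = 156.7974 degrees


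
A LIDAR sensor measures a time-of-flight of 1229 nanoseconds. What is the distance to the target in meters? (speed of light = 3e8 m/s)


tof = 1229 ns = 1.229e-06 s
dist = c * tof / 2
= 3e8 * 1.229e-06 / 2
= 184.35 m


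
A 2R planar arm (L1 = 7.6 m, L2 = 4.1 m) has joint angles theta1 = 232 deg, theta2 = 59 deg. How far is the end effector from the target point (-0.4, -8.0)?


End effector via forward kinematics:
x = L1*cos(t1) + L2*cos(t1+t2) = -3.2097
y = L1*sin(t1) + L2*sin(t1+t2) = -9.8166
Distance to target:
d = sqrt((-0.4 - -3.2097)^2 + (-8.0 - -9.8166)^2)
= sqrt(7.8945 + 3.2999)
= 3.3458 m


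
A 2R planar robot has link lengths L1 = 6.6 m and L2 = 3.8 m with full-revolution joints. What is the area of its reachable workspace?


r_max = L1 + L2 = 10.4 m
r_min = |L1 - L2| = 2.8 m
Area = pi*(r_max^2 - r_min^2)
= pi*(108.16 - 7.84)
= pi * 100.32
= 315.1646 m^2


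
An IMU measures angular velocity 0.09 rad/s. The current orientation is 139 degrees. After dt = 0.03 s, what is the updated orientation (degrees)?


delta_theta = w * dt = 0.09 * 0.03 = 0.0027 rad
= 0.1547 deg
theta_new = 139 + 0.1547 = 139.1547 deg


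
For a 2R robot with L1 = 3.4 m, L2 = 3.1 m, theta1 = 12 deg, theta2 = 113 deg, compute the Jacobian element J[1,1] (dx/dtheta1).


J[1,1] = -L1*sin(t1) - L2*sin(t1+t2)
= -3.4*sin(12) - 3.1*sin(125)
= -3.2463


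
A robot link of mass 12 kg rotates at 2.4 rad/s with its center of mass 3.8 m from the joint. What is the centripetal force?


F = m * omega^2 * r
= 12 * 2.4^2 * 3.8
= 12 * 5.76 * 3.8
= 262.656 N


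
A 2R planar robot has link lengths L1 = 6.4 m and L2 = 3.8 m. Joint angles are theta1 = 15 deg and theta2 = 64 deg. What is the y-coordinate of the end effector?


Convert angles to radians: theta1 = 0.2618, theta2 = 1.117
y = L1*sin(theta1) + L2*sin(theta1+theta2)
y = 1.6564 + 3.7302
y = 5.3866


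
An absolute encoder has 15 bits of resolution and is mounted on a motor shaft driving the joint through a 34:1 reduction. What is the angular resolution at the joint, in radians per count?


counts = 2^15 = 32768
effective counts at joint = 32768 * 34 = 1114112
resolution = 2*pi / 1114112
= 5.6396e-06 rad/count


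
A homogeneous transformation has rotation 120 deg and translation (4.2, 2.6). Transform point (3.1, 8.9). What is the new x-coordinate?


x' = cos(theta)*px - sin(theta)*py + tx
= -0.5*3.1 - 0.866*8.9 + 4.2
= -5.0576


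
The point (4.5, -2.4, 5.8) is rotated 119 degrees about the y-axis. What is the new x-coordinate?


Rotation about y-axis: x' = x*cos(theta) + z*sin(theta)
= 4.5 * -0.4848 + 5.8 * 0.8746
= 2.8912


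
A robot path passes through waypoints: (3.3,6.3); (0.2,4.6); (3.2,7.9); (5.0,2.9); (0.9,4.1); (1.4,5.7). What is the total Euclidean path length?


Segment lengths:
  seg1 = sqrt((-3.1)^2 + (-1.7)^2) = 3.5355
  seg2 = sqrt((3.0)^2 + (3.3)^2) = 4.4598
  seg3 = sqrt((1.8)^2 + (-5.0)^2) = 5.3141
  seg4 = sqrt((-4.1)^2 + (1.2)^2) = 4.272
  seg5 = sqrt((0.5)^2 + (1.6)^2) = 1.6763
Total = 19.2578


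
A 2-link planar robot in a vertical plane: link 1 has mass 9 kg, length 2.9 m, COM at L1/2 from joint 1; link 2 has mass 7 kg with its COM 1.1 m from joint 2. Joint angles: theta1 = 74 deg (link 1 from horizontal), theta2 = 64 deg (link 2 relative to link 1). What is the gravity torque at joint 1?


Horizontal distance from joint 1 to link-1 COM:
  x_c1 = (L1/2)*cos(t1) = 1.45 * 0.2756 = 0.3997 m
Horizontal distance from joint 1 to link-2 COM:
  x_c2 = L1*cos(t1) + Lc2*cos(t1+t2)
       = 2.9*0.2756 + 1.1*-0.7431 = -0.0181 m
tau1 = m1*g*x_c1 + m2*g*x_c2
     = 9*9.81*0.3997 + 7*9.81*-0.0181
     = 35.2872 + -1.2437
     = 34.0436 Nm


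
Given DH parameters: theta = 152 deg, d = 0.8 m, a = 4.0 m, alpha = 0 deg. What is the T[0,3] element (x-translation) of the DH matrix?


T[0,3] = a * cos(theta)
= 4.0 * cos(152 deg)
= 4.0 * -0.8829
= -3.5318


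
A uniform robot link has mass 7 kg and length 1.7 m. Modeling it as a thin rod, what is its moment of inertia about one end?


I = (1/3) * m * L^2
= (1/3) * 7 * 1.7^2
= 0.333333 * 7 * 2.89
= 6.7433 kg*m^2


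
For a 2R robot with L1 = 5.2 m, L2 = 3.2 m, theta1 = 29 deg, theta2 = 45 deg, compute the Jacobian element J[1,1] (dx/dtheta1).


J[1,1] = -L1*sin(t1) - L2*sin(t1+t2)
= -5.2*sin(29) - 3.2*sin(74)
= -5.597


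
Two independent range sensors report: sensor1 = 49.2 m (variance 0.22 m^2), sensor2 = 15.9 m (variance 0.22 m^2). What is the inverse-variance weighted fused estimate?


w1 = (1/var1) / (1/var1 + 1/var2)
   = 4.5455 / (4.5455 + 4.5455) = 0.5
w2 = 1 - w1 = 0.5
fused = w1*s1 + w2*s2 = 24.6 + 7.95
= 32.55 m


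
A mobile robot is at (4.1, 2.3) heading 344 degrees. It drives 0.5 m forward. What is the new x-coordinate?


x_new = x0 + d*cos(theta)
= 4.1 + 0.5*cos(344)
= 4.1 + 0.4806
= 4.5806


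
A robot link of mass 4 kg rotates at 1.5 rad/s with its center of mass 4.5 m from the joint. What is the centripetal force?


F = m * omega^2 * r
= 4 * 1.5^2 * 4.5
= 4 * 2.25 * 4.5
= 40.5 N


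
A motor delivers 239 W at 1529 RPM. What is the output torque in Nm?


omega = 1529 * 2*pi/60 = 160.1165 rad/s
tau = P / omega = 239 / 160.1165
= 1.4927 Nm


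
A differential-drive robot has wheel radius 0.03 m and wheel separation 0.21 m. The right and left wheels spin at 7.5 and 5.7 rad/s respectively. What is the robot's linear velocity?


vR = r*wR = 0.03*7.5 = 0.225 m/s
vL = r*wL = 0.03*5.7 = 0.171 m/s
v = (vR+vL)/2 = 0.198 m/s
omega = (vR-vL)/L = 0.2571 rad/s
linear velocity = 0.198 m/s


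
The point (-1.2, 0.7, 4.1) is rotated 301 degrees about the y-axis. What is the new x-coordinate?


Rotation about y-axis: x' = x*cos(theta) + z*sin(theta)
= -1.2 * 0.515 + 4.1 * -0.8572
= -4.1324


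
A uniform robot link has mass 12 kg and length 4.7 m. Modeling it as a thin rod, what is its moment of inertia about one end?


I = (1/3) * m * L^2
= (1/3) * 12 * 4.7^2
= 0.333333 * 12 * 22.09
= 88.36 kg*m^2


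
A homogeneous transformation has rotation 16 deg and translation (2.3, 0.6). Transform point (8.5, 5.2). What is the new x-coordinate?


x' = cos(theta)*px - sin(theta)*py + tx
= 0.9613*8.5 - 0.2756*5.2 + 2.3
= 9.0374


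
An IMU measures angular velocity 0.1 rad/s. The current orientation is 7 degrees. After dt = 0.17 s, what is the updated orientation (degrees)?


delta_theta = w * dt = 0.1 * 0.17 = 0.017 rad
= 0.974 deg
theta_new = 7 + 0.974 = 7.974 deg


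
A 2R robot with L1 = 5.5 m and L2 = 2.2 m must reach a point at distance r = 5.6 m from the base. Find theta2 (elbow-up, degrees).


cos(theta2) = (r^2 - L1^2 - L2^2) / (2*L1*L2)
cos(theta2) = (31.36 - 30.25 - 4.84) / 24.2
cos(theta2) = -0.154132
theta2 = 98.8665 degrees


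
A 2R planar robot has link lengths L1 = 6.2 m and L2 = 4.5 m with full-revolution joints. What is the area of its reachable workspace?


r_max = L1 + L2 = 10.7 m
r_min = |L1 - L2| = 1.7 m
Area = pi*(r_max^2 - r_min^2)
= pi*(114.49 - 2.89)
= pi * 111.6
= 350.6017 m^2


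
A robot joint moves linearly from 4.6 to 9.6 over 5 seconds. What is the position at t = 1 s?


s = t/T = 1/5 = 0.2
p(t) = p0 + (pf-p0)*s
= 4.6 + (9.6 - 4.6) * 0.2
= 5.6


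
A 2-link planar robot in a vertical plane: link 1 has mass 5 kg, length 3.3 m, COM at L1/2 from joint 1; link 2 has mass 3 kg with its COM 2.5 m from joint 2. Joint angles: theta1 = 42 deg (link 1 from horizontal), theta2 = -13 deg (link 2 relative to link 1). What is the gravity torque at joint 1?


Horizontal distance from joint 1 to link-1 COM:
  x_c1 = (L1/2)*cos(t1) = 1.65 * 0.7431 = 1.2262 m
Horizontal distance from joint 1 to link-2 COM:
  x_c2 = L1*cos(t1) + Lc2*cos(t1+t2)
       = 3.3*0.7431 + 2.5*0.8746 = 4.6389 m
tau1 = m1*g*x_c1 + m2*g*x_c2
     = 5*9.81*1.2262 + 3*9.81*4.6389
     = 60.1446 + 136.5236
     = 196.6682 Nm


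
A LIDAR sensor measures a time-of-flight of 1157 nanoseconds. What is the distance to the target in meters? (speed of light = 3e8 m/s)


tof = 1157 ns = 1.157e-06 s
dist = c * tof / 2
= 3e8 * 1.157e-06 / 2
= 173.55 m


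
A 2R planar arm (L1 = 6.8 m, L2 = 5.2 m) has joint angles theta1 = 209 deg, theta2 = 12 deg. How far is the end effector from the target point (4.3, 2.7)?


End effector via forward kinematics:
x = L1*cos(t1) + L2*cos(t1+t2) = -9.8719
y = L1*sin(t1) + L2*sin(t1+t2) = -6.7082
Distance to target:
d = sqrt((4.3 - -9.8719)^2 + (2.7 - -6.7082)^2)
= sqrt(200.8429 + 88.5145)
= 17.0105 m


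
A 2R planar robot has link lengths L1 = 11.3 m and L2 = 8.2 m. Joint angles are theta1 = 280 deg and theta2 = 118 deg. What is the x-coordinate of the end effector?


Convert angles to radians: theta1 = 4.8869, theta2 = 2.0595
x = L1*cos(theta1) + L2*cos(theta1+theta2)
x = 1.9622 + 6.4617
x = 8.4239


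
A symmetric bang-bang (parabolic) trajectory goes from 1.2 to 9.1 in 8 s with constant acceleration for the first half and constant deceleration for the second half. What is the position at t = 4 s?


Symmetric rest-to-rest: each phase covers (pf-p0)/2 in time T/2. 0.5*a*(T/2)^2 = (pf-p0)/2 => a = 4*(pf-p0)/T^2
a = 4*(9.1-1.2)/8^2 = 0.4937
t = 4 is in the acceleration phase (t <= T/2).
p = p0 + 0.5*a*t^2 = 1.2 + 0.5*0.4937*4^2
= 5.15


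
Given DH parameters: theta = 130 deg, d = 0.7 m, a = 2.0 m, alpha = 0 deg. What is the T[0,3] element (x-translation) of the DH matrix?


T[0,3] = a * cos(theta)
= 2.0 * cos(130 deg)
= 2.0 * -0.6428
= -1.2856


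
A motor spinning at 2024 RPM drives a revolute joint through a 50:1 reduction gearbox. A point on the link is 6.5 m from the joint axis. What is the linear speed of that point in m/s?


omega_motor = 2024 * 2*pi/60 = 211.9528 rad/s
omega_joint = omega_motor / 50 = 4.2391 rad/s
v = omega_joint * r = 4.2391 * 6.5
= 27.5539 m/s


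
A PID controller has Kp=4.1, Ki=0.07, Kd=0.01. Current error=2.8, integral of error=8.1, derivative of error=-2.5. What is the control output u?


u = Kp*e + Ki*int(e) + Kd*de/dt
= 4.1*2.8 + 0.07*8.1 + 0.01*(-2.5)
= 11.48 + 0.567 + -0.025
= 12.022


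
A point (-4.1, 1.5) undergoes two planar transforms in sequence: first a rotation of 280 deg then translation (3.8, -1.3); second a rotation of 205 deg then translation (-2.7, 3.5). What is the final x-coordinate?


After transform 1:
x1 = cos(280)*-4.1 - sin(280)*1.5 + 3.8 = 4.5653
y1 = sin(280)*-4.1 + cos(280)*1.5 + -1.3 = 2.9982
After transform 2:
x2 = cos(205)*4.5653 - sin(205)*2.9982 + -2.7
= -5.5704


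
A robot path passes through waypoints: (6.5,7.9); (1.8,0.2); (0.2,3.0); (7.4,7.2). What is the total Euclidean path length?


Segment lengths:
  seg1 = sqrt((-4.7)^2 + (-7.7)^2) = 9.0211
  seg2 = sqrt((-1.6)^2 + (2.8)^2) = 3.2249
  seg3 = sqrt((7.2)^2 + (4.2)^2) = 8.3355
Total = 20.5815


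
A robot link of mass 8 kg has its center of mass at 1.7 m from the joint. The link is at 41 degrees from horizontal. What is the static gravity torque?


tau = m*g*L*cos(angle)
= 8 * 9.81 * 1.7 * cos(41 deg)
= 8 * 9.81 * 1.7 * 0.7547
= 100.6903 Nm


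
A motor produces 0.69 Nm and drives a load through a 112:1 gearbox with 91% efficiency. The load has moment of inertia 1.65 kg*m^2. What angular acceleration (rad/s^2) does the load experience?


tau_out = tau_motor * N * eta
= 0.69 * 112 * 0.91 = 70.3248 Nm
alpha = tau_out / I = 70.3248 / 1.65
= 42.6211 rad/s^2


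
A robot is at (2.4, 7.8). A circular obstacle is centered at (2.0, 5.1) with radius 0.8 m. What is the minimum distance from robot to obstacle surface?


center_dist = sqrt((2.4-2.0)^2 + (7.8-5.1)^2)
= sqrt(0.16 + 7.29)
= 2.7295
min_dist = center_dist - radius = 2.7295 - 0.8 = 1.9295 m


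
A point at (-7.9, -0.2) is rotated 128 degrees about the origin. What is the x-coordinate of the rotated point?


x' = x*cos(theta) - y*sin(theta)
cos(128 deg) = -0.6157, sin(128 deg) = 0.788
x' = -7.9 * -0.6157 - -0.2 * 0.788
= 4.8637 - -0.1576
= 5.0213


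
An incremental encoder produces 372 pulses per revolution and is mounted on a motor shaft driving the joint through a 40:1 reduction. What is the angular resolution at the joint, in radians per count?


counts per rev = 372
effective counts at joint = 372 * 40 = 14880
resolution = 2*pi / 14880
= 4.2226e-04 rad/count


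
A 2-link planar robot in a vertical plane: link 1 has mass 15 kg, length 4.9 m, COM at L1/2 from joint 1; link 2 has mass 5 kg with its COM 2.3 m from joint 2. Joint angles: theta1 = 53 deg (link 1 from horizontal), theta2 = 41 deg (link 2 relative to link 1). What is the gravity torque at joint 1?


Horizontal distance from joint 1 to link-1 COM:
  x_c1 = (L1/2)*cos(t1) = 2.45 * 0.6018 = 1.4744 m
Horizontal distance from joint 1 to link-2 COM:
  x_c2 = L1*cos(t1) + Lc2*cos(t1+t2)
       = 4.9*0.6018 + 2.3*-0.0698 = 2.7885 m
tau1 = m1*g*x_c1 + m2*g*x_c2
     = 15*9.81*1.4744 + 5*9.81*2.7885
     = 216.9648 + 136.7737
     = 353.7385 Nm


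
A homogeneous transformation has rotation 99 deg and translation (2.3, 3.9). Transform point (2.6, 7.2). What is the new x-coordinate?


x' = cos(theta)*px - sin(theta)*py + tx
= -0.1564*2.6 - 0.9877*7.2 + 2.3
= -5.2181


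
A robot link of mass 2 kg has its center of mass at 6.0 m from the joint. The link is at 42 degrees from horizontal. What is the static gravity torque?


tau = m*g*L*cos(angle)
= 2 * 9.81 * 6.0 * cos(42 deg)
= 2 * 9.81 * 6.0 * 0.7431
= 87.483 Nm


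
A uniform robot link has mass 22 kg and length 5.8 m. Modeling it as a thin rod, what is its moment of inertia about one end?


I = (1/3) * m * L^2
= (1/3) * 22 * 5.8^2
= 0.333333 * 22 * 33.64
= 246.6933 kg*m^2


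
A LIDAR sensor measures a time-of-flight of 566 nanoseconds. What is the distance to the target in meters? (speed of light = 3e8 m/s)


tof = 566 ns = 5.66e-07 s
dist = c * tof / 2
= 3e8 * 5.66e-07 / 2
= 84.9 m


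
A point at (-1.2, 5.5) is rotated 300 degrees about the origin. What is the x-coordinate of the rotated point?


x' = x*cos(theta) - y*sin(theta)
cos(300 deg) = 0.5, sin(300 deg) = -0.866
x' = -1.2 * 0.5 - 5.5 * -0.866
= -0.6 - -4.7631
= 4.1631


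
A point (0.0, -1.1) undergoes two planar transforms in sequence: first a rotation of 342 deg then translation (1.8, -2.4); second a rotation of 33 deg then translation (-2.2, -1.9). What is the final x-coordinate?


After transform 1:
x1 = cos(342)*0.0 - sin(342)*-1.1 + 1.8 = 1.4601
y1 = sin(342)*0.0 + cos(342)*-1.1 + -2.4 = -3.4462
After transform 2:
x2 = cos(33)*1.4601 - sin(33)*-3.4462 + -2.2
= 0.9014


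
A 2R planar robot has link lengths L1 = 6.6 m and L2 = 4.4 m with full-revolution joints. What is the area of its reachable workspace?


r_max = L1 + L2 = 11.0 m
r_min = |L1 - L2| = 2.2 m
Area = pi*(r_max^2 - r_min^2)
= pi*(121.0 - 4.84)
= pi * 116.16
= 364.9274 m^2


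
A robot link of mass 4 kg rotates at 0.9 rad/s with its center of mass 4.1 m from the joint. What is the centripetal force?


F = m * omega^2 * r
= 4 * 0.9^2 * 4.1
= 4 * 0.81 * 4.1
= 13.284 N


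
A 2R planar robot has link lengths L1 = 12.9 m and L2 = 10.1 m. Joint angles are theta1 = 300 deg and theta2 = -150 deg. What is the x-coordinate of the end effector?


Convert angles to radians: theta1 = 5.236, theta2 = -2.618
x = L1*cos(theta1) + L2*cos(theta1+theta2)
x = 6.45 + -8.7469
x = -2.2969


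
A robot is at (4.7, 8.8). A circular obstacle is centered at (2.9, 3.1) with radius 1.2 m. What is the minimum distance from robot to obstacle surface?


center_dist = sqrt((4.7-2.9)^2 + (8.8-3.1)^2)
= sqrt(3.24 + 32.49)
= 5.9775
min_dist = center_dist - radius = 5.9775 - 1.2 = 4.7775 m


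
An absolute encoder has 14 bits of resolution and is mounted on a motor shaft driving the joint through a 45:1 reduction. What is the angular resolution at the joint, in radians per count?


counts = 2^14 = 16384
effective counts at joint = 16384 * 45 = 737280
resolution = 2*pi / 737280
= 8.5221e-06 rad/count


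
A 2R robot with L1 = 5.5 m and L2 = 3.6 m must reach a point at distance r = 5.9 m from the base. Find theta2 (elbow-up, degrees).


cos(theta2) = (r^2 - L1^2 - L2^2) / (2*L1*L2)
cos(theta2) = (34.81 - 30.25 - 12.96) / 39.6
cos(theta2) = -0.212121
theta2 = 102.2467 degrees


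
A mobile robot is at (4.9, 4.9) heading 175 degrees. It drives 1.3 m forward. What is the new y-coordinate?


y_new = y0 + d*sin(theta)
= 4.9 + 1.3*sin(175)
= 4.9 + 0.1133
= 5.0133


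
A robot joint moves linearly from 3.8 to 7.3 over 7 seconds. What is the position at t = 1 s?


s = t/T = 1/7 = 0.1429
p(t) = p0 + (pf-p0)*s
= 3.8 + (7.3 - 3.8) * 0.1429
= 4.3


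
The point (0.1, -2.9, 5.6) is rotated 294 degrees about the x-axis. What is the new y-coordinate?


Rotation about x-axis: y' = y*cos(theta) - z*sin(theta)
= -2.9 * 0.4067 - 5.6 * -0.9135
= 3.9363


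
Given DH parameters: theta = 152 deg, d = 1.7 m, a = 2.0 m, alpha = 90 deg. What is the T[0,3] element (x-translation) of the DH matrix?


T[0,3] = a * cos(theta)
= 2.0 * cos(152 deg)
= 2.0 * -0.8829
= -1.7659


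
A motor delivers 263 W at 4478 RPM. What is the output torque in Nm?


omega = 4478 * 2*pi/60 = 468.9351 rad/s
tau = P / omega = 263 / 468.9351
= 0.5608 Nm


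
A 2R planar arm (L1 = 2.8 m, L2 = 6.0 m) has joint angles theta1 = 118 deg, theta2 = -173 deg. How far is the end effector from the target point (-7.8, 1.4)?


End effector via forward kinematics:
x = L1*cos(t1) + L2*cos(t1+t2) = 2.1269
y = L1*sin(t1) + L2*sin(t1+t2) = -2.4427
Distance to target:
d = sqrt((-7.8 - 2.1269)^2 + (1.4 - -2.4427)^2)
= sqrt(98.5441 + 14.766)
= 10.6447 m


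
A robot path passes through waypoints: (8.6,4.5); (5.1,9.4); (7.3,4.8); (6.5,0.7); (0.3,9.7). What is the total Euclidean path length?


Segment lengths:
  seg1 = sqrt((-3.5)^2 + (4.9)^2) = 6.0216
  seg2 = sqrt((2.2)^2 + (-4.6)^2) = 5.099
  seg3 = sqrt((-0.8)^2 + (-4.1)^2) = 4.1773
  seg4 = sqrt((-6.2)^2 + (9.0)^2) = 10.9289
Total = 26.2268


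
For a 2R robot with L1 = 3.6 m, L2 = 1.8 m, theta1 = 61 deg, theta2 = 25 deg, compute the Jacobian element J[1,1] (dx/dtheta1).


J[1,1] = -L1*sin(t1) - L2*sin(t1+t2)
= -3.6*sin(61) - 1.8*sin(86)
= -4.9442


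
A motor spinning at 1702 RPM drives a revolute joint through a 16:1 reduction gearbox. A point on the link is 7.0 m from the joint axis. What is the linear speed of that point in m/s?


omega_motor = 1702 * 2*pi/60 = 178.233 rad/s
omega_joint = omega_motor / 16 = 11.1396 rad/s
v = omega_joint * r = 11.1396 * 7.0
= 77.9769 m/s


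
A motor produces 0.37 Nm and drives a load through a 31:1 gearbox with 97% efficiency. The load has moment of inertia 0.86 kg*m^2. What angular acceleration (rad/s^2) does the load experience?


tau_out = tau_motor * N * eta
= 0.37 * 31 * 0.97 = 11.1259 Nm
alpha = tau_out / I = 11.1259 / 0.86
= 12.9371 rad/s^2


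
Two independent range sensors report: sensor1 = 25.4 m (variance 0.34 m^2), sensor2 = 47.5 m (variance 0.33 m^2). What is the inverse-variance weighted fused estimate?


w1 = (1/var1) / (1/var1 + 1/var2)
   = 2.9412 / (2.9412 + 3.0303) = 0.4925
w2 = 1 - w1 = 0.5075
fused = w1*s1 + w2*s2 = 12.5104 + 24.1045
= 36.6149 m


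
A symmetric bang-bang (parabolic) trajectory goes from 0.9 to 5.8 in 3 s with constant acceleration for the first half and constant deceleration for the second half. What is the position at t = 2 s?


Symmetric rest-to-rest: each phase covers (pf-p0)/2 in time T/2. 0.5*a*(T/2)^2 = (pf-p0)/2 => a = 4*(pf-p0)/T^2
a = 4*(5.8-0.9)/3^2 = 2.1778
t = 2 is in the deceleration phase (t > T/2).
p = pf - 0.5*a*(T-t)^2 = 5.8 - 0.5*2.1778*1^2
= 4.7111


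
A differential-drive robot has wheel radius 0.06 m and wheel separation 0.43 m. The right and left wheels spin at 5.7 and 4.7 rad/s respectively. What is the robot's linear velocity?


vR = r*wR = 0.06*5.7 = 0.342 m/s
vL = r*wL = 0.06*4.7 = 0.282 m/s
v = (vR+vL)/2 = 0.312 m/s
omega = (vR-vL)/L = 0.1395 rad/s
linear velocity = 0.312 m/s


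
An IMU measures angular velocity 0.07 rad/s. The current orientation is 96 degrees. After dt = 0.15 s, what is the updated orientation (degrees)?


delta_theta = w * dt = 0.07 * 0.15 = 0.0105 rad
= 0.6016 deg
theta_new = 96 + 0.6016 = 96.6016 deg


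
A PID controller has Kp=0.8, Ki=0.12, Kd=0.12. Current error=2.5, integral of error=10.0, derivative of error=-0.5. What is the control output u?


u = Kp*e + Ki*int(e) + Kd*de/dt
= 0.8*2.5 + 0.12*10.0 + 0.12*(-0.5)
= 2.0 + 1.2 + -0.06
= 3.14


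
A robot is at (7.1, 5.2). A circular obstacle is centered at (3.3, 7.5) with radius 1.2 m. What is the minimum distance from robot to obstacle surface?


center_dist = sqrt((7.1-3.3)^2 + (5.2-7.5)^2)
= sqrt(14.44 + 5.29)
= 4.4418
min_dist = center_dist - radius = 4.4418 - 1.2 = 3.2418 m


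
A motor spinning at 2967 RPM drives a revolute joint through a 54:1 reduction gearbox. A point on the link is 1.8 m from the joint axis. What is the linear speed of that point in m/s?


omega_motor = 2967 * 2*pi/60 = 310.7035 rad/s
omega_joint = omega_motor / 54 = 5.7538 rad/s
v = omega_joint * r = 5.7538 * 1.8
= 10.3568 m/s


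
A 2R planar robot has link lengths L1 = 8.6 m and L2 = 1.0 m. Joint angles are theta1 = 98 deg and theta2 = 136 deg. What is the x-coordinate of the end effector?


Convert angles to radians: theta1 = 1.7104, theta2 = 2.3736
x = L1*cos(theta1) + L2*cos(theta1+theta2)
x = -1.1969 + -0.5878
x = -1.7847


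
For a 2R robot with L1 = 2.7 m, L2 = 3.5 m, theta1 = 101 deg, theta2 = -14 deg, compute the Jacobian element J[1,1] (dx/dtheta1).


J[1,1] = -L1*sin(t1) - L2*sin(t1+t2)
= -2.7*sin(101) - 3.5*sin(87)
= -6.1456


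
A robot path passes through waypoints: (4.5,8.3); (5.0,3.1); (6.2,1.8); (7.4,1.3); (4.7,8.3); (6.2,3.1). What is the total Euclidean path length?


Segment lengths:
  seg1 = sqrt((0.5)^2 + (-5.2)^2) = 5.224
  seg2 = sqrt((1.2)^2 + (-1.3)^2) = 1.7692
  seg3 = sqrt((1.2)^2 + (-0.5)^2) = 1.3
  seg4 = sqrt((-2.7)^2 + (7.0)^2) = 7.5027
  seg5 = sqrt((1.5)^2 + (-5.2)^2) = 5.412
Total = 21.2079


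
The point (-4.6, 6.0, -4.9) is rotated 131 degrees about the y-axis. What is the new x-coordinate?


Rotation about y-axis: x' = x*cos(theta) + z*sin(theta)
= -4.6 * -0.6561 + -4.9 * 0.7547
= -0.6802


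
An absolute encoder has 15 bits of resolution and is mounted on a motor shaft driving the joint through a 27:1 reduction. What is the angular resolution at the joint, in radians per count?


counts = 2^15 = 32768
effective counts at joint = 32768 * 27 = 884736
resolution = 2*pi / 884736
= 7.1018e-06 rad/count


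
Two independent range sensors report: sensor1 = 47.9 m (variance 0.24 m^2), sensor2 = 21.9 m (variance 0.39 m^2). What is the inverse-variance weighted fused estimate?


w1 = (1/var1) / (1/var1 + 1/var2)
   = 4.1667 / (4.1667 + 2.5641) = 0.619
w2 = 1 - w1 = 0.381
fused = w1*s1 + w2*s2 = 29.6524 + 8.3429
= 37.9952 m


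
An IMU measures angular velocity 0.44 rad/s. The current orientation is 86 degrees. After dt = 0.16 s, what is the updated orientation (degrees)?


delta_theta = w * dt = 0.44 * 0.16 = 0.0704 rad
= 4.0336 deg
theta_new = 86 + 4.0336 = 90.0336 deg


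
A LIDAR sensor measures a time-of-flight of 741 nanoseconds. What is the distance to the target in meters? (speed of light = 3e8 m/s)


tof = 741 ns = 7.41e-07 s
dist = c * tof / 2
= 3e8 * 7.41e-07 / 2
= 111.15 m


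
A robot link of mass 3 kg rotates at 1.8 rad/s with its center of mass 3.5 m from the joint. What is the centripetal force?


F = m * omega^2 * r
= 3 * 1.8^2 * 3.5
= 3 * 3.24 * 3.5
= 34.02 N


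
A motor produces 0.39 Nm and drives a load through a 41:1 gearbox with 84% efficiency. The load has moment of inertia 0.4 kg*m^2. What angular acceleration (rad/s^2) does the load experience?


tau_out = tau_motor * N * eta
= 0.39 * 41 * 0.84 = 13.4316 Nm
alpha = tau_out / I = 13.4316 / 0.4
= 33.579 rad/s^2


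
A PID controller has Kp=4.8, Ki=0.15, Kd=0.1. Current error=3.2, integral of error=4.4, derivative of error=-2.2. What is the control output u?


u = Kp*e + Ki*int(e) + Kd*de/dt
= 4.8*3.2 + 0.15*4.4 + 0.1*(-2.2)
= 15.36 + 0.66 + -0.22
= 15.8


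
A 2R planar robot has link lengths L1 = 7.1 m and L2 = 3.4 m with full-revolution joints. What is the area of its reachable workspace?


r_max = L1 + L2 = 10.5 m
r_min = |L1 - L2| = 3.7 m
Area = pi*(r_max^2 - r_min^2)
= pi*(110.25 - 13.69)
= pi * 96.56
= 303.3522 m^2


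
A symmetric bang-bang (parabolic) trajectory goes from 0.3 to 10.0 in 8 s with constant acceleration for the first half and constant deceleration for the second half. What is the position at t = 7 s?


Symmetric rest-to-rest: each phase covers (pf-p0)/2 in time T/2. 0.5*a*(T/2)^2 = (pf-p0)/2 => a = 4*(pf-p0)/T^2
a = 4*(10.0-0.3)/8^2 = 0.6062
t = 7 is in the deceleration phase (t > T/2).
p = pf - 0.5*a*(T-t)^2 = 10.0 - 0.5*0.6062*1^2
= 9.6969


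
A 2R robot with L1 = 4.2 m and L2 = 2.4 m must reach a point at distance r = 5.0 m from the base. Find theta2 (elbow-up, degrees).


cos(theta2) = (r^2 - L1^2 - L2^2) / (2*L1*L2)
cos(theta2) = (25.0 - 17.64 - 5.76) / 20.16
cos(theta2) = 0.079365
theta2 = 85.4479 degrees
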